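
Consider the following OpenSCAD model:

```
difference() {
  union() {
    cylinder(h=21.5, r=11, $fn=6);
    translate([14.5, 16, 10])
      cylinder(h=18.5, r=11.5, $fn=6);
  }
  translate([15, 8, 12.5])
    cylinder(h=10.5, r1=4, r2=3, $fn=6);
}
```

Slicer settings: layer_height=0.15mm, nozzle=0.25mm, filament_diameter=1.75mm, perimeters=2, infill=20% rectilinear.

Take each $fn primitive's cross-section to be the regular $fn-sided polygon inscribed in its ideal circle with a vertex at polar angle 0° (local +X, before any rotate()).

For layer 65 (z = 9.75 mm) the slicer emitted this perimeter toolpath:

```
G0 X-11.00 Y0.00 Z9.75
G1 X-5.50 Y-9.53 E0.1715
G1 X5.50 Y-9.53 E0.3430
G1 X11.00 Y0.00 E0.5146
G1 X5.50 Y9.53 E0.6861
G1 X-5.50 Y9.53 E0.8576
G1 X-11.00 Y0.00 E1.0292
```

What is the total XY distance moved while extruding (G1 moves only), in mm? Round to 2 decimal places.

66.01 mm

Sum the Euclidean lengths of each G1 segment: total = 66.01 mm.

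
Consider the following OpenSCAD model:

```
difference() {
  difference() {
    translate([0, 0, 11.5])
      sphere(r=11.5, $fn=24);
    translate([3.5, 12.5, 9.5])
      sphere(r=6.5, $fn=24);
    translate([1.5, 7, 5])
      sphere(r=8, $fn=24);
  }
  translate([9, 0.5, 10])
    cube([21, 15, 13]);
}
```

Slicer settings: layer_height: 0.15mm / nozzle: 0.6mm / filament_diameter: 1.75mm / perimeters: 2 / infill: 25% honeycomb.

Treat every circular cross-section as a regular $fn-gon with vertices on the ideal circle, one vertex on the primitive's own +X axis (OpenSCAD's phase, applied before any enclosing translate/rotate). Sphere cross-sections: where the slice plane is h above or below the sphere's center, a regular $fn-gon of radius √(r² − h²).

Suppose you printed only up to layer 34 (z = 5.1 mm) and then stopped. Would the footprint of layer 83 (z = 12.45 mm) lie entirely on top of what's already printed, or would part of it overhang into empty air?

part overhangs

Compare the two slices. At z = 5.1: the sphere: section is a regular 24-gon, circumradius = √(r²−h²) = √(11.5²−6.4²) = 9.555 (area = (24/2)·9.555²·sin(360°/24) = 283.53 mm²); the r=6.5 sphere at (3.5, 12.5) contributes a regular 24-gon of circumradius √(6.5²−4.4²) = 4.784 (area = (24/2)·4.784²·sin(360°/24) = 71.09 mm²); the r=8 sphere at (1.5, 7) slices to a regular 24-gon of circumradius 7.999 (√(r²−h²) with h=0.1 from center) (area = (24/2)·7.999²·sin(360°/24) = 198.74 mm²); After the difference (first − rest): starting from the r=11.5 sphere (283.53 mm²), the r=6.5 sphere at (3.5, 12.5) partially overlaps it — only the 4.76 mm² overlap (of its 71.09 mm²) is removed, clipping the outline; the r=8 sphere at (1.5, 7) partially overlaps it — only the 111.84 mm² overlap (of its 198.74 mm²) is removed, clipping the outline — area = 166.92 mm²; the cube at (9, 0.5) is not intersected at this z (z outside [10, 23]); Subtracting the remaining from the first: none of the subtracted shapes is present at this height, so the result so far is unchanged — area = 166.92 mm². At z = 12.45: the sphere: section is a regular 24-gon, circumradius = √(r²−h²) = √(11.5²−0.95²) = 11.461 (area = (24/2)·11.461²·sin(360°/24) = 407.94 mm²); the r=6.5 sphere at (3.5, 12.5) slices to a regular 24-gon of circumradius 5.792 (√(r²−h²) with h=2.95 from center) (area = (24/2)·5.792²·sin(360°/24) = 104.19 mm²); the r=8 sphere at (1.5, 7) contributes a regular 24-gon of circumradius √(8²−7.45²) = 2.915 (area = (24/2)·2.915²·sin(360°/24) = 26.39 mm²); Subtracting the remaining from the first: starting from the r=11.5 sphere (407.94 mm²), the r=6.5 sphere at (3.5, 12.5) partially overlaps it — only the 29.52 mm² overlap (of its 104.19 mm²) is removed, clipping the outline; the r=8 sphere at (1.5, 7) partially overlaps it — only the 15.13 mm² overlap (of its 26.39 mm²) is removed, clipping the outline — area = 363.29 mm²; the cube at (9, 0.5) is present — its section is the full 21×15 rectangle (area 315.00 mm²); After the difference (first − rest): starting from the result so far (363.29 mm²), the 21×15 cube at (9, 0.5) partially overlaps it — only the 10.20 mm² overlap (of its 315.00 mm²) is removed, clipping the outline — area = 353.09 mm². Checking containment: at z = 12.45 the cross-section extends beyond the z = 5.1 cross-section by about 186.94 mm².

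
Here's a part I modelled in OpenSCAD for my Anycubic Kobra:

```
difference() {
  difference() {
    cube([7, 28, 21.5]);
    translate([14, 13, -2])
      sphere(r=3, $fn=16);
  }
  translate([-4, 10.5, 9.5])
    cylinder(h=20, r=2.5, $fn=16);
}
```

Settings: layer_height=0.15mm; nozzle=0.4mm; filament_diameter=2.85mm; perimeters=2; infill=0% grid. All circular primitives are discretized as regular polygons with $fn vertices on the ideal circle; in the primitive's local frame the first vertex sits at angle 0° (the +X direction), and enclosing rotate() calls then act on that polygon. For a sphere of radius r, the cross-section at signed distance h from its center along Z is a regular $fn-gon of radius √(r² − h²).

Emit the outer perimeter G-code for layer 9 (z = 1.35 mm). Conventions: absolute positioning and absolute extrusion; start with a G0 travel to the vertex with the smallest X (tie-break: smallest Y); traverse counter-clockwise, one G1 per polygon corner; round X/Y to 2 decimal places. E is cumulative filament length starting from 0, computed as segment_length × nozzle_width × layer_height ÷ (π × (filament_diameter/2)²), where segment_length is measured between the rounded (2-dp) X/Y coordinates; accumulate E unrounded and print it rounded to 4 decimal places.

G0 X0.00 Y0.00 Z1.35
G1 X7.00 Y0.00 E0.0658
G1 X7.00 Y28.00 E0.3292
G1 X0.00 Y28.00 E0.3950
G1 X0.00 Y0.00 E0.6584

At z = 1.35 mm: the 7×28 cube contributes its full rectangle; the sphere at (14, 13) does not reach this height (|z−center|=3.350 > r=3); After the difference (first − rest): none of the subtracted shapes is present at this height, so the 7×28 cube is unchanged — 1 connected region; the cylinder at (-4, 10.5) does not reach this height (z outside [9.5, 29.5]); Taking the first minus the rest: none of the subtracted shapes is present at this height, so that combined region is unchanged — 1 connected region. The outline is a single polygon with 4 vertices. Extrusion per mm of travel: 0.4 × 0.15 / (π × 1.425²) = 0.009405. Accumulating E over each segment gives final E = 0.6584.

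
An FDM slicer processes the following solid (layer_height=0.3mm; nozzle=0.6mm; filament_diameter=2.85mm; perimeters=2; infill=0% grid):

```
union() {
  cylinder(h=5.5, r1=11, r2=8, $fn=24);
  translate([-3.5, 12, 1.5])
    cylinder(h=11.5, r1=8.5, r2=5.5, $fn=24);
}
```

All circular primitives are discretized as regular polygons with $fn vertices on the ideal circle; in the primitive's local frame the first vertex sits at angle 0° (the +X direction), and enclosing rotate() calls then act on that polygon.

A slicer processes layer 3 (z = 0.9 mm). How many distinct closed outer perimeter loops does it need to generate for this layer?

At z = 0.9 mm: the cone contributes a regular 24-gon of circumradius 10.509 (interpolated between r1=11 and r2=8 at t=0.164); the cone at (-3.5, 12) is absent (z outside [1.5, 13]); Combining (union): only the cone is present, so the union is just that shape — 1 connected region. The result has 1 disconnected region.

1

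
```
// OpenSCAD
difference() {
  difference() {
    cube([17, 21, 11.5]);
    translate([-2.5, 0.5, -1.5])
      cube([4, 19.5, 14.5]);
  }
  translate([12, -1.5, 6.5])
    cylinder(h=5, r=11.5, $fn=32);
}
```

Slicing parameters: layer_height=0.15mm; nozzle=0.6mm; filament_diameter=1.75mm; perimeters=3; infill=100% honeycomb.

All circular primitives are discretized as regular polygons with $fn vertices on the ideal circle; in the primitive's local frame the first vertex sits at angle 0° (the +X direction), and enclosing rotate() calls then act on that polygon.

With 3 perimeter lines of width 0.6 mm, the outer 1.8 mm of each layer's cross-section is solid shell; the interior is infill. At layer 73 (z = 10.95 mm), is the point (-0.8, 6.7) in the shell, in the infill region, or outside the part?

outside

At z = 10.95 mm: the cube is present — its section is the full 17×21 rectangle; the cube at (-2.5, 0.5) (footprint 4×19.5) is included at this height; After the difference (first − rest): starting from the 17×21 cube, the 4×19.5 cube at (-2.5, 0.5) partially overlaps it — only the 29.25 mm² overlap (of its 78.00 mm²) is removed, clipping the outline — 1 connected region; the cylinder at (12, -1.5): section is a regular 32-gon, circumradius r=11.5; Taking the first minus the rest: starting from that combined region, the r=11.5 cylinder at (12, -1.5) partially overlaps it — only the 132.83 mm² overlap (of its 412.81 mm²) is removed, clipping the outline — 2 connected regions. Overall, the cross-section has 2 separate islands. The nearest boundary edge runs (1.50, 3.13)→(1.50, 20.00); distance from the point to it = 2.30 mm. The point is not inside any of the regions above, so it lies outside the cross-section (2.30 mm from the nearest boundary).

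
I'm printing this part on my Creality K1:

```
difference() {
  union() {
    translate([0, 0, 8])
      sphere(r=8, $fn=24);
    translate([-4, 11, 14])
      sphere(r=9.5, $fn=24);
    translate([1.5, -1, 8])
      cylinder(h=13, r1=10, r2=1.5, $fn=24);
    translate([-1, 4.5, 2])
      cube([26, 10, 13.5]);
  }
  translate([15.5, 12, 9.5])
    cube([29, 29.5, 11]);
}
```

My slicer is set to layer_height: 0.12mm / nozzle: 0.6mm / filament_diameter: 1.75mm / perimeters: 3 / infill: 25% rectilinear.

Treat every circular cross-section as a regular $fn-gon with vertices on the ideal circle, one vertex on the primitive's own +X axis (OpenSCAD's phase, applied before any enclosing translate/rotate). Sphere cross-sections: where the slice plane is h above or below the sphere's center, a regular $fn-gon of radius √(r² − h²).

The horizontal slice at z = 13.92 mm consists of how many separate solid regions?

1

At z = 13.92 mm: the r=8 sphere slices to a regular 24-gon of circumradius 5.381 (√(r²−h²) with h=5.92 from center); the r=9.5 sphere at (-4, 11) contributes a regular 24-gon of circumradius √(9.5²−0.08²) = 9.500; the cone at (1.5, -1) (r1=10→r2=1.5) has section circumradius 6.129 here — a regular 24-gon; the 26×10 cube at (-1, 4.5) contributes its full rectangle; Taking the union: the regions partially overlap (shared area 158.01 mm²), so overlapping operands fuse into one piece — 1 connected region; the 29×29.5 cube at (15.5, 12) contributes its full rectangle; Taking the first minus the rest: starting from the result so far, the 29×29.5 cube at (15.5, 12) partially overlaps it — only the 23.75 mm² overlap (of its 855.50 mm²) is removed, clipping the outline — 1 connected region. The result has 1 disconnected region.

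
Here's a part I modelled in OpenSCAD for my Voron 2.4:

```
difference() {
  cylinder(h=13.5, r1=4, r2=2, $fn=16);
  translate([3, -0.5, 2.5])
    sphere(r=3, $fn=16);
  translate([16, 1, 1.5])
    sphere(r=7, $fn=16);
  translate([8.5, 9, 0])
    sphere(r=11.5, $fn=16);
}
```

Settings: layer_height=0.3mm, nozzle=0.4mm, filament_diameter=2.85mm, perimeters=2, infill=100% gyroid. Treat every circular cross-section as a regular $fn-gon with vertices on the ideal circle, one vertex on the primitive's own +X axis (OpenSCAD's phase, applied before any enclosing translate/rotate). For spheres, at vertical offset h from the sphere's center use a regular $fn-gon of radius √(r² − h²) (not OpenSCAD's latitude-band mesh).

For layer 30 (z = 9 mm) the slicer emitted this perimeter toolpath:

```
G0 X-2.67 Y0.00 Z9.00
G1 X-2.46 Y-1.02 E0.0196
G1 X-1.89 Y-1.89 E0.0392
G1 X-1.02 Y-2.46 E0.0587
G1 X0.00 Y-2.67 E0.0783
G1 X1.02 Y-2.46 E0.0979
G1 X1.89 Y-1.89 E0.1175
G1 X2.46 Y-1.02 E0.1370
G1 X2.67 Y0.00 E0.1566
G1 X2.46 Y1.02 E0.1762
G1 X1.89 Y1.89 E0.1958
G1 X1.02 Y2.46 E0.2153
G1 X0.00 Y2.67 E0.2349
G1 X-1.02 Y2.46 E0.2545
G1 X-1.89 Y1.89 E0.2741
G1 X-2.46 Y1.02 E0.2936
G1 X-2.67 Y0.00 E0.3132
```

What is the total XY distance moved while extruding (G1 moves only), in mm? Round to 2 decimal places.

Sum the Euclidean lengths of each G1 segment: total = 16.65 mm.

16.65 mm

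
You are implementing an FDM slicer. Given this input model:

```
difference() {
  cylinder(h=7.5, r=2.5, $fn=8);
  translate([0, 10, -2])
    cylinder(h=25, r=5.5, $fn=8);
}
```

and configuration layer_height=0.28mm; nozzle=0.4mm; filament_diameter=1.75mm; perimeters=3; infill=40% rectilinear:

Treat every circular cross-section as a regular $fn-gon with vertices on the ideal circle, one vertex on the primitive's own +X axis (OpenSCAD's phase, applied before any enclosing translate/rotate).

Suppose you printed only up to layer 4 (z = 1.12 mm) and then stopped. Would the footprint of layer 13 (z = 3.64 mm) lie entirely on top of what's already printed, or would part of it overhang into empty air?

entirely on top

Compare the two slices. At z = 1.12: the cylinder: section is a regular 8-gon, circumradius r=2.5 (area = (8/2)·2.500²·sin(360°/8) = 17.68 mm²); the r=5.5 cylinder at (0, 10) gives a regular 8-gon of circumradius 5.5 (constant along its height) (area = (8/2)·5.500²·sin(360°/8) = 85.56 mm²); Taking the first minus the rest: starting from the r=2.5 cylinder (17.68 mm²), the r=5.5 cylinder at (0, 10) misses the remaining region (no effect) — area = 17.68 mm². At z = 3.64: the r=2.5 cylinder gives a regular 8-gon of circumradius 2.5 (constant along its height) (area = (8/2)·2.500²·sin(360°/8) = 17.68 mm²); the r=5.5 cylinder at (0, 10) gives a regular 8-gon of circumradius 5.5 (constant along its height) (area = (8/2)·5.500²·sin(360°/8) = 85.56 mm²); Taking the first minus the rest: starting from the r=2.5 cylinder (17.68 mm²), the r=5.5 cylinder at (0, 10) misses the remaining region (no effect) — area = 17.68 mm². Checking containment: the cross-section at z = 3.64 is a subset of the cross-section at z = 1.12.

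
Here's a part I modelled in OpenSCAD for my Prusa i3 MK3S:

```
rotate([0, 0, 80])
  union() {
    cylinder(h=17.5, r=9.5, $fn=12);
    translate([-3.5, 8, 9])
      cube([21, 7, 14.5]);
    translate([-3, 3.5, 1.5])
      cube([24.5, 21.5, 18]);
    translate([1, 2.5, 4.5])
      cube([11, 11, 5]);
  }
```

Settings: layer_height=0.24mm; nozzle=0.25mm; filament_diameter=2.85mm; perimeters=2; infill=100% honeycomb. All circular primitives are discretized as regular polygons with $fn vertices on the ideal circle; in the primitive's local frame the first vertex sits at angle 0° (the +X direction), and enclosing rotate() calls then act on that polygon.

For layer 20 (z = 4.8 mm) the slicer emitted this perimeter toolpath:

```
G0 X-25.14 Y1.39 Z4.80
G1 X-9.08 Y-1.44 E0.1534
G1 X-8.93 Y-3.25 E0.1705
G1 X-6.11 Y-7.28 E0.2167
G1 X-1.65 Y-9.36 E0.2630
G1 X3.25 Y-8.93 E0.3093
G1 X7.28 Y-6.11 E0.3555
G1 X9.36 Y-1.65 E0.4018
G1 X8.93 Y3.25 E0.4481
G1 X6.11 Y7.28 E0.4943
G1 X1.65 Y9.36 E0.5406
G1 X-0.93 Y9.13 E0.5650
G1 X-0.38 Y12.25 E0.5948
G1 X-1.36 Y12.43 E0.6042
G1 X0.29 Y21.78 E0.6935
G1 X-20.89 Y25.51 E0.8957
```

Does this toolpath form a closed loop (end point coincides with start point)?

Start point (G0): (-25.14, 1.39). End point (last G1): the path does not return to the start — open.

no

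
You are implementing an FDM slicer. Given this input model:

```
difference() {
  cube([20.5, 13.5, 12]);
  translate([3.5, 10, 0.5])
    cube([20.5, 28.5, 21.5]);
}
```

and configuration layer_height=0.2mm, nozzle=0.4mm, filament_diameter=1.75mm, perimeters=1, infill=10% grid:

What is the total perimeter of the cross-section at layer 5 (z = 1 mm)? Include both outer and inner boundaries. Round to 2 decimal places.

At z = 1 mm: the cube is present — its section is the full 20.5×13.5 rectangle (perimeter 68.00 mm); the cube at (3.5, 10) (footprint 20.5×28.5) is included at this height (perimeter 98.00 mm); Subtracting the remaining from the first: starting from the 20.5×13.5 cube, the 20.5×28.5 cube at (3.5, 10) partially overlaps it — only the 59.50 mm² overlap (of its 584.25 mm²) is removed, clipping the outline — boundary = 68.00 mm. Overall, the cross-section is a single solid region. Total boundary length (outer) = 68.00 mm.

68.00 mm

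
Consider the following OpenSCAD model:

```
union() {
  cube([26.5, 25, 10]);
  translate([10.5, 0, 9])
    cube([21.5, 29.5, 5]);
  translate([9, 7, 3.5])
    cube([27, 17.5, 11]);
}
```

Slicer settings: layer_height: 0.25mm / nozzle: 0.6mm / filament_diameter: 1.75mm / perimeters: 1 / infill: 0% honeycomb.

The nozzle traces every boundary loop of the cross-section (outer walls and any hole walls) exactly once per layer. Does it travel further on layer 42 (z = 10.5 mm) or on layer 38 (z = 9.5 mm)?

layer 38 (z = 9.5 mm)

Layer 42 (z = 10.5): the cube is not intersected at this z (z outside [0, 10]); the cube at (10.5, 0) (footprint 21.5×29.5) is included at this height (perimeter 102.00 mm); the cube at (9, 7) (footprint 27×17.5) is included at this height (perimeter 89.00 mm); Combining (union): the regions partially overlap (shared area 376.25 mm²), so the edge portions inside another operand are dropped and the merged outline is re-measured after clipping — boundary = 113.00 mm. So its perimeter = 113.00 mm. Layer 38 (z = 9.5): the cube (footprint 26.5×25) is included at this height (perimeter 103.00 mm); the cube at (10.5, 0) (footprint 21.5×29.5) is included at this height (perimeter 102.00 mm); the cube at (9, 7) is present — its section is the full 27×17.5 rectangle (perimeter 89.00 mm); Combining (union): the regions partially overlap (shared area 802.50 mm²), so the edge portions inside another operand are dropped and the merged outline is re-measured after clipping — boundary = 131.00 mm. So its perimeter = 131.00 mm. Layer 38 is larger (131.00 vs 113.00 mm).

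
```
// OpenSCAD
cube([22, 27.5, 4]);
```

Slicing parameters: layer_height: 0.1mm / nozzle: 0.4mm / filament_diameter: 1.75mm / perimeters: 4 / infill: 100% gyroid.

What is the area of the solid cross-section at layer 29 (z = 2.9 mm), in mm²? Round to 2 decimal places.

At z = 2.9 mm: the cube is present — its section is the full 22×27.5 rectangle (area 605.00 mm²). Overall, the cross-section is a single solid region. Net area = 605.00 mm².

605.00 mm²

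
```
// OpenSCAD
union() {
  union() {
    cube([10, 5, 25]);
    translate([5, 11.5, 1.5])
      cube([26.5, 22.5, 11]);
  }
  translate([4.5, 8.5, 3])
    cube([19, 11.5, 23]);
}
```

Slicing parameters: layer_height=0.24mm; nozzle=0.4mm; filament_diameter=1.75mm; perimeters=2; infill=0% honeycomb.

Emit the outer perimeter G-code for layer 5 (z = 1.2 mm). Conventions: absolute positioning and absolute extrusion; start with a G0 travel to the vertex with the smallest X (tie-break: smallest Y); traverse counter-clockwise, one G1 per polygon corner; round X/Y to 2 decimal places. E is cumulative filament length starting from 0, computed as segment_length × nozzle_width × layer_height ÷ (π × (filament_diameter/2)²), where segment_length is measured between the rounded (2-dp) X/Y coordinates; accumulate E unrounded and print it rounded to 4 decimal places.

G0 X0.00 Y0.00 Z1.20
G1 X10.00 Y0.00 E0.3991
G1 X10.00 Y5.00 E0.5987
G1 X0.00 Y5.00 E0.9978
G1 X0.00 Y0.00 E1.1974

At z = 1.2 mm: the cube (footprint 10×5) is included at this height; the cube at (5, 11.5) is not intersected at this z (z outside [1.5, 12.5]); Combining (union): only the 10×5 cube is present, so the union is just that shape — 1 connected region; the cube at (4.5, 8.5) is not intersected at this z (z outside [3, 26]); Combining (union): only that combined region is present, so the union is just that shape — 1 connected region. The outline is a single polygon with 4 vertices. Extrusion per mm of travel: 0.4 × 0.24 / (π × 0.875²) = 0.039912. Accumulating E over each segment gives final E = 1.1974.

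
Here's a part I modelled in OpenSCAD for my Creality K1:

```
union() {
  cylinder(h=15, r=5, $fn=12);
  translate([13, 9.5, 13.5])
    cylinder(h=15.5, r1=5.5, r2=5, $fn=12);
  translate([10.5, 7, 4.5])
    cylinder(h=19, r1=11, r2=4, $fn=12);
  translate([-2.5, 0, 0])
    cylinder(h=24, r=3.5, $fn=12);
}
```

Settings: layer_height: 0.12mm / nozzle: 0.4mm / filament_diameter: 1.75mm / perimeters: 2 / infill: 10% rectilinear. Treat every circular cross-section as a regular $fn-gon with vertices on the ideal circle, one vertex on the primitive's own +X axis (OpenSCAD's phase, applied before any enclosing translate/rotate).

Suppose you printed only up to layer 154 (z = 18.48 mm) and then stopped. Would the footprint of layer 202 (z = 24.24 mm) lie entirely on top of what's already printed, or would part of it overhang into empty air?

Compare the two slices. At z = 18.48: the cylinder is absent (z outside [0, 15]); the cone at (13, 9.5) (r1=5.5→r2=5) has section circumradius 5.339 here — a regular 12-gon (area = (12/2)·5.339²·sin(360°/12) = 85.53 mm²); the cone at (10.5, 7) (r1=11→r2=4) has section circumradius 5.849 here — a regular 12-gon (area = (12/2)·5.849²·sin(360°/12) = 102.65 mm²); the cylinder at (-2.5, 0): section is a regular 12-gon, circumradius r=3.5 (area = (12/2)·3.500²·sin(360°/12) = 36.75 mm²); Merging all regions: the regions partially overlap — summed areas 224.93 mm² minus the doubly-counted overlap 55.71 mm² gives 169.22 mm² — area = 169.22 mm². At z = 24.24: the cylinder does not reach this height (z outside [0, 15]); the cone at (13, 9.5) (r1=5.5→r2=5) has section circumradius 5.154 here — a regular 12-gon (area = (12/2)·5.154²·sin(360°/12) = 79.68 mm²); the cone at (10.5, 7) does not reach this height (z outside [4.5, 23.5]); the cylinder at (-2.5, 0) is not intersected at this z (z outside [0, 24]); Merging all regions: only the cone at (13, 9.5) is present, so the union is just that shape — area = 79.68 mm². Checking containment: the cross-section at z = 24.24 is a subset of the cross-section at z = 18.48.

entirely on top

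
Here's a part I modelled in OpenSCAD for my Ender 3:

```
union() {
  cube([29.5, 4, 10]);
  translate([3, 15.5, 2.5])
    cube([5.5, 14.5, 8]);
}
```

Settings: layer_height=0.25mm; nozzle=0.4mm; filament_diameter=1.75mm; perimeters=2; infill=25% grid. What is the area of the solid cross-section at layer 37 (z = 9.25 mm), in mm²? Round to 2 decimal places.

197.75 mm²

At z = 9.25 mm: the 29.5×4 cube contributes its full rectangle (area 118.00 mm²); the 5.5×14.5 cube at (3, 15.5) contributes its full rectangle (area 79.75 mm²); Merging all regions: the 2 present regions are separate (no shared area or edge), so areas and boundary lengths simply add and each stays a separate island — area = 197.75 mm². Overall, the cross-section has 2 separate islands. Net area = 197.75 mm².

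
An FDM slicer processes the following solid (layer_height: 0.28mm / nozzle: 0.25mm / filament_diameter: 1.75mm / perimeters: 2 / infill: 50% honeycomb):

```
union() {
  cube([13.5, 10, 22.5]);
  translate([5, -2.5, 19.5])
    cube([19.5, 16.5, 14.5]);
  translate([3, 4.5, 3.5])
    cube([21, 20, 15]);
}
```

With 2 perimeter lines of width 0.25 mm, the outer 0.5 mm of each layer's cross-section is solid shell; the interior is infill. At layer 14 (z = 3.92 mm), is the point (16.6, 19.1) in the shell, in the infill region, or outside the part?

infill

At z = 3.92 mm: the 13.5×10 cube contributes its full rectangle; the cube at (5, -2.5) is not intersected at this z (z outside [19.5, 34]); the 21×20 cube at (3, 4.5) contributes its full rectangle; Combining (union): the regions partially overlap (shared area 57.75 mm²), so overlapping operands fuse into one piece — 1 connected region. Overall, the cross-section is a single solid region. The nearest boundary edge runs (3.00, 24.50)→(24.00, 24.50); distance from the point to it = 5.40 mm. The point is inside the cross-section and 5.40 mm from the nearest boundary — more than the 0.5 mm shell width (2 × 0.25), so it's in the infill interior.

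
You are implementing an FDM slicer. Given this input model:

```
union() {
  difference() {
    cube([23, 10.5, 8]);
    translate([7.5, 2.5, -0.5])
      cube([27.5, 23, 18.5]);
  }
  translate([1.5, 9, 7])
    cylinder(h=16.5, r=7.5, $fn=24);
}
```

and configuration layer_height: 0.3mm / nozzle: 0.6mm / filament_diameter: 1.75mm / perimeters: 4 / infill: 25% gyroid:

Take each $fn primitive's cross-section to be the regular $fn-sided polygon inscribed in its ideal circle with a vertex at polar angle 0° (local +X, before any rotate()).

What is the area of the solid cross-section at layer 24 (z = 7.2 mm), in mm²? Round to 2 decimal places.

At z = 7.2 mm: the 23×10.5 cube contributes its full rectangle (area 241.50 mm²); the cube at (7.5, 2.5) (footprint 27.5×23) is included at this height (area 632.50 mm²); After the difference (first − rest): starting from the 23×10.5 cube (241.50 mm²), the 27.5×23 cube at (7.5, 2.5) partially overlaps it — only the 124.00 mm² overlap (of its 632.50 mm²) is removed, clipping the outline — area = 117.50 mm²; the cylinder at (1.5, 9): section is a regular 24-gon, circumradius r=7.5 (area = (24/2)·7.500²·sin(360°/24) = 174.70 mm²); Merging all regions: the regions partially overlap — summed areas 292.20 mm² minus the doubly-counted overlap 61.63 mm² gives 230.57 mm² — area = 230.57 mm². Overall, the cross-section is a single solid region. Net area = 230.57 mm².

230.57 mm²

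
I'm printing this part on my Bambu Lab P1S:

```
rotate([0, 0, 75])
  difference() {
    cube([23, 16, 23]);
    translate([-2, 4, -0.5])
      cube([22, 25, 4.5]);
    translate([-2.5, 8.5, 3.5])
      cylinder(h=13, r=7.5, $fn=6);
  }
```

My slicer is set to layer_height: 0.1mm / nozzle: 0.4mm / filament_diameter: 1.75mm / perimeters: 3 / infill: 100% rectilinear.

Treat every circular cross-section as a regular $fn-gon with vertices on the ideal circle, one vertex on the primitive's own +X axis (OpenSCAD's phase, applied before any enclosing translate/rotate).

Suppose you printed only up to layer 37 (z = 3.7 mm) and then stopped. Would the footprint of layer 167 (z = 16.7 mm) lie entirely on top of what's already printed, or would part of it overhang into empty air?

part overhangs

Compare the two slices. At z = 3.7: the 23×16 cube contributes its full rectangle (area 368.00 mm²); the cube at (-2, 4) (footprint 22×25) is included at this height (area 550.00 mm²); the r=7.5 cylinder at (-2.5, 8.5) gives a regular 6-gon of circumradius 7.5 (constant along its height) (area = (6/2)·7.500²·sin(360°/6) = 146.14 mm²); Taking the first minus the rest: starting from the 23×16 cube (368.00 mm²), the 22×25 cube at (-2, 4) partially overlaps it — only the 240.00 mm² overlap (of its 550.00 mm²) is removed, clipping the outline; the r=7.5 cylinder at (-2.5, 8.5) partially overlaps it — only the 3.64 mm² overlap (of its 146.14 mm²) is removed, clipping the outline — area = 124.36 mm²; (rotated 75° about Z; rotation is an isometry so areas/perimeters/island counts are preserved). At z = 16.7: the 23×16 cube contributes its full rectangle (area 368.00 mm²); the cube at (-2, 4) is absent (z outside [-0.5, 4]); the cylinder at (-2.5, 8.5) is absent (z outside [3.5, 16.5]); Taking the first minus the rest: none of the subtracted shapes is present at this height, so the 23×16 cube is unchanged — area = 368.00 mm²; (rotated 75° about Z; rotation is an isometry so areas/perimeters/island counts are preserved). Checking containment: at z = 16.7 the cross-section extends beyond the z = 3.7 cross-section by about 243.64 mm².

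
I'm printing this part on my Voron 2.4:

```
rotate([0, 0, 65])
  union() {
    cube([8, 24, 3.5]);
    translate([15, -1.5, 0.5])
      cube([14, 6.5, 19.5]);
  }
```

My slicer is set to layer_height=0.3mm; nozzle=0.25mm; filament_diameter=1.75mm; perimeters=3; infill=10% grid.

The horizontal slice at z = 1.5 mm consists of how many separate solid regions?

At z = 1.5 mm: the 8×24 cube contributes its full rectangle; the cube at (15, -1.5) (footprint 14×6.5) is included at this height; Combining (union): the 2 present regions are separate (no shared area or edge), so areas and boundary lengths simply add and each stays a separate island — 2 connected regions; (whole slice rotated 65° about Z — lengths, areas and connectivity unchanged). The result has 2 disconnected regions.

2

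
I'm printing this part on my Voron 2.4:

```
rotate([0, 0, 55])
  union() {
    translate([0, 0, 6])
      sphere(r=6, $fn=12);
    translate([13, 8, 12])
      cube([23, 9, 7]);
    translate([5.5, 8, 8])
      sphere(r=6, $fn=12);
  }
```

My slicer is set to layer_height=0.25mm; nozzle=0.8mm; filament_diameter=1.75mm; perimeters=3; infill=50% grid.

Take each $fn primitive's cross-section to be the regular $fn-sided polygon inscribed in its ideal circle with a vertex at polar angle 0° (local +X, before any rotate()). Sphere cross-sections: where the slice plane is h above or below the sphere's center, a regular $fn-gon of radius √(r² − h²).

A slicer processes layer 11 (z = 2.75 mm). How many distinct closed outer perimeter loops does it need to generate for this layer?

2

At z = 2.75 mm: the r=6 sphere contributes a regular 12-gon of circumradius √(6²−3.25²) = 5.044; the cube at (13, 8) is absent (z outside [12, 19]); the sphere at (5.5, 8): section is a regular 12-gon, circumradius = √(r²−h²) = √(6²−5.25²) = 2.905; Taking the union: the 2 present regions are separate (no shared area or edge), so areas and boundary lengths simply add and each stays a separate island — 2 connected regions; (whole slice rotated 55° about Z — lengths, areas and connectivity unchanged). The result has 2 disconnected regions.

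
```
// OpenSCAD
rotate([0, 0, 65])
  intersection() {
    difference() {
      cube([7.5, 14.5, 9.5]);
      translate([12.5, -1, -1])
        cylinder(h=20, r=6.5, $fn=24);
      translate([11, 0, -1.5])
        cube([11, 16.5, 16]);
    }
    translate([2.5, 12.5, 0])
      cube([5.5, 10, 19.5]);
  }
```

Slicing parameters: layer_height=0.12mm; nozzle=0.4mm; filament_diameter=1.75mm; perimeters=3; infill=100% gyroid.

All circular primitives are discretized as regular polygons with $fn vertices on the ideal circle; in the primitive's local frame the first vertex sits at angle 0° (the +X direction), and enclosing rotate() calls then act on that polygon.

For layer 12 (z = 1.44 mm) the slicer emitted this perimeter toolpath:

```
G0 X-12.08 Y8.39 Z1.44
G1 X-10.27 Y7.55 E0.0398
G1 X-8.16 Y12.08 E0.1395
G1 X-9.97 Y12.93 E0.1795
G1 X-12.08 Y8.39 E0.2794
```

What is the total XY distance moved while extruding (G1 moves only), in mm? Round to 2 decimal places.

14.00 mm

Sum the Euclidean lengths of each G1 segment: total = 14.00 mm.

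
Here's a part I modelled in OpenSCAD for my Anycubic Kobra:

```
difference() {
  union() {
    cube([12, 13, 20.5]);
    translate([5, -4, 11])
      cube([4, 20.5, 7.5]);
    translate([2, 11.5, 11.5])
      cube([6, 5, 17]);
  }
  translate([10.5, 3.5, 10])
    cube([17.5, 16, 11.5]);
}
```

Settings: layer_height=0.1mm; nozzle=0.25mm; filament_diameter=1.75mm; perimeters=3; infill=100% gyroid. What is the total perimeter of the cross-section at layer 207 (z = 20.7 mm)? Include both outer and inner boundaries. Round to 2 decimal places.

At z = 20.7 mm: the cube is not intersected at this z (z outside [0, 20.5]); the cube at (5, -4) does not reach this height (z outside [11, 18.5]); the 6×5 cube at (2, 11.5) contributes its full rectangle (perimeter 22.00 mm); Merging all regions: only the 6×5 cube at (2, 11.5) is present, so the union is just that shape — boundary = 22.00 mm; the cube at (10.5, 3.5) (footprint 17.5×16) is included at this height (perimeter 67.00 mm); After the difference (first − rest): starting from the result so far, the 17.5×16 cube at (10.5, 3.5) misses the remaining region (no effect) — boundary = 22.00 mm. Overall, the cross-section is a single solid region. Total boundary length (outer) = 22.00 mm.

22.00 mm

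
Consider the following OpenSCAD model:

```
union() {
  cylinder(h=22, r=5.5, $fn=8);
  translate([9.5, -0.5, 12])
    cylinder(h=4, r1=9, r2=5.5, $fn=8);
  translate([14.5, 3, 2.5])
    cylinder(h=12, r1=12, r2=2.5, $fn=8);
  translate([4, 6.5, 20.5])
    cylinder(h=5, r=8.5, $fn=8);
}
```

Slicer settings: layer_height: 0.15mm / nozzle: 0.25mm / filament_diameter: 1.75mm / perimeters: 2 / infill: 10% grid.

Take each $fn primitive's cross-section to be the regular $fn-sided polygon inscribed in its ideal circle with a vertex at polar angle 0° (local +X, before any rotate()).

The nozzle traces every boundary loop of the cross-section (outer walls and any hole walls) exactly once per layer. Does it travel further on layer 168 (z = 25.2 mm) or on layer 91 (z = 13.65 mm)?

Layer 168 (z = 25.2): the cylinder is not intersected at this z (z outside [0, 22]); the cone at (9.5, -0.5) is not intersected at this z (z outside [12, 16]); the cone at (14.5, 3) is not intersected at this z (z outside [2.5, 14.5]); the r=8.5 cylinder at (4, 6.5) contributes a regular 8-gon of circumradius 8.5 (perimeter = 2·8·8.500·sin(180°/8) = 52.04 mm); Combining (union): only the r=8.5 cylinder at (4, 6.5) is present, so the union is just that shape — boundary = 52.04 mm. So its perimeter = 52.04 mm. Layer 91 (z = 13.65): the r=5.5 cylinder contributes a regular 8-gon of circumradius 5.5 (perimeter = 2·8·5.500·sin(180°/8) = 33.68 mm); the cone at (9.5, -0.5): at t=0.413 of its height the radius interpolates to r₁+(r₂−r₁)t = 7.556, giving a regular 8-gon of that circumradius (perimeter = 2·8·7.556·sin(180°/8) = 46.27 mm); the cone at (14.5, 3) contributes a regular 8-gon of circumradius 3.173 (interpolated between r1=12 and r2=2.5 at t=0.929) (perimeter = 2·8·3.173·sin(180°/8) = 19.43 mm); the cylinder at (4, 6.5) is absent (z outside [20.5, 25.5]); Taking the union: the regions partially overlap (shared area 34.39 mm²), so the edge portions inside another operand are dropped and the merged outline is re-measured after clipping — boundary = 64.83 mm. So its perimeter = 64.83 mm. Layer 91 is larger (64.83 vs 52.04 mm).

layer 91 (z = 13.65 mm)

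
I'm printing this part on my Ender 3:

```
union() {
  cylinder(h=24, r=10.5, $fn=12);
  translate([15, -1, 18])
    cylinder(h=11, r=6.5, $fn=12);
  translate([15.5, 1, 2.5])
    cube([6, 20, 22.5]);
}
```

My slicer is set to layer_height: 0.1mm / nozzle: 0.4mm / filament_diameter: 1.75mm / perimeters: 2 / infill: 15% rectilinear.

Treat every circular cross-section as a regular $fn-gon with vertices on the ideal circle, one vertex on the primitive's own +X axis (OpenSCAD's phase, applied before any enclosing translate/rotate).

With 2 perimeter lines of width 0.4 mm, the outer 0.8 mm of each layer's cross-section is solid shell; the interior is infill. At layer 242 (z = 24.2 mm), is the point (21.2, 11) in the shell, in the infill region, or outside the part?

At z = 24.2 mm: the cylinder does not reach this height (z outside [0, 24]); the r=6.5 cylinder at (15, -1) contributes a regular 12-gon of circumradius 6.5; the 6×20 cube at (15.5, 1) contributes its full rectangle; Combining (union): the regions partially overlap (shared area 17.01 mm²), so overlapping operands fuse into one piece — 1 connected region. Overall, the cross-section is a single solid region. The nearest boundary edge runs (21.50, 21.00)→(21.50, 1.00); distance from the point to it = 0.30 mm. The point is inside the cross-section, 0.30 mm from the nearest boundary — within the 0.8 mm shell band (2 × 0.4).

shell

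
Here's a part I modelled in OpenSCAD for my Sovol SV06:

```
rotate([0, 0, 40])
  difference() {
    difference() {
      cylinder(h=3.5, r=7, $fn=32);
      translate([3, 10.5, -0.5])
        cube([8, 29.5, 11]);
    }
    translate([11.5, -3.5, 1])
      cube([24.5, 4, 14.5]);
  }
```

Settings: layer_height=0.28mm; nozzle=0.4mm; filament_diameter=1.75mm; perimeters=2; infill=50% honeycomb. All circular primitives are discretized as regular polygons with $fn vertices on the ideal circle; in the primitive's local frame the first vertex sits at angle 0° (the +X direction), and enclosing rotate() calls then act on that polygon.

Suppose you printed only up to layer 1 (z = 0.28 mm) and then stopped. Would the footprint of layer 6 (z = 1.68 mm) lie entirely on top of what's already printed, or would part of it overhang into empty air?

entirely on top

Compare the two slices. At z = 0.28: the cylinder: section is a regular 32-gon, circumradius r=7 (area = (32/2)·7.000²·sin(360°/32) = 152.95 mm²); the 8×29.5 cube at (3, 10.5) contributes its full rectangle (area 236.00 mm²); Subtracting the remaining from the first: starting from the r=7 cylinder (152.95 mm²), the 8×29.5 cube at (3, 10.5) misses the remaining region (no effect) — area = 152.95 mm²; the cube at (11.5, -3.5) is not intersected at this z (z outside [1, 15.5]); Subtracting the remaining from the first: none of the subtracted shapes is present at this height, so that combined region is unchanged — area = 152.95 mm²; (whole slice rotated 40° about Z — lengths, areas and connectivity unchanged). At z = 1.68: the r=7 cylinder gives a regular 32-gon of circumradius 7 (constant along its height) (area = (32/2)·7.000²·sin(360°/32) = 152.95 mm²); the cube at (3, 10.5) is present — its section is the full 8×29.5 rectangle (area 236.00 mm²); After the difference (first − rest): starting from the r=7 cylinder (152.95 mm²), the 8×29.5 cube at (3, 10.5) misses the remaining region (no effect) — area = 152.95 mm²; the cube at (11.5, -3.5) is present — its section is the full 24.5×4 rectangle (area 98.00 mm²); Taking the first minus the rest: starting from that combined region (152.95 mm²), the 24.5×4 cube at (11.5, -3.5) misses the remaining region (no effect) — area = 152.95 mm²; (rotated 40° about Z; rotation is an isometry so areas/perimeters/island counts are preserved). Checking containment: the cross-section at z = 1.68 is a subset of the cross-section at z = 0.28.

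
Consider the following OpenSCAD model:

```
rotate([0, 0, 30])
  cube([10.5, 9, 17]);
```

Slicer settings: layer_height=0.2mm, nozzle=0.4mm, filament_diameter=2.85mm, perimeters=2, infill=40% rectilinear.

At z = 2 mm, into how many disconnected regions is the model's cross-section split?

At z = 2 mm: the cube (footprint 10.5×9) is included at this height; (whole slice rotated 30° about Z — lengths, areas and connectivity unchanged). The result has 1 disconnected region.

1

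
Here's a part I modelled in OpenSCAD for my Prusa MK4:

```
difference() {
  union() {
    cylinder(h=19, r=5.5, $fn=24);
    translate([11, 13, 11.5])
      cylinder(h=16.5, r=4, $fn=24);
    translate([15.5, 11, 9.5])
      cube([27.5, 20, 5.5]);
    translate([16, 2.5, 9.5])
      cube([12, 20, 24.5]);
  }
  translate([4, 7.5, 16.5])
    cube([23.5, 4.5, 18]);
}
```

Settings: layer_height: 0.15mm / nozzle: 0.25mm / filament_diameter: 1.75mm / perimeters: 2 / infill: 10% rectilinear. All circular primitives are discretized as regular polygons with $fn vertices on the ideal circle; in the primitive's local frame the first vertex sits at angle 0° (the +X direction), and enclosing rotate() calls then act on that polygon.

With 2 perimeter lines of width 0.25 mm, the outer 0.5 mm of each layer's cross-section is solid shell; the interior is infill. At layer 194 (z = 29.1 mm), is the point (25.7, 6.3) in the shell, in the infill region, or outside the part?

infill

At z = 29.1 mm: the cylinder is not intersected at this z (z outside [0, 19]); the cylinder at (11, 13) is not intersected at this z (z outside [11.5, 28]); the cube at (15.5, 11) is not intersected at this z (z outside [9.5, 15]); the 12×20 cube at (16, 2.5) contributes its full rectangle; Combining (union): only the 12×20 cube at (16, 2.5) is present, so the union is just that shape — 1 connected region; the cube at (4, 7.5) is present — its section is the full 23.5×4.5 rectangle; Subtracting the remaining from the first: starting from that combined region, the 23.5×4.5 cube at (4, 7.5) partially overlaps it — only the 51.75 mm² overlap (of its 105.75 mm²) is removed, clipping the outline — 1 connected region. Overall, the cross-section is a single solid region. The nearest boundary edge runs (16.00, 7.50)→(27.50, 7.50); distance from the point to it = 1.20 mm. The point is inside the cross-section and 1.20 mm from the nearest boundary — more than the 0.5 mm shell width (2 × 0.25), so it's in the infill interior.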